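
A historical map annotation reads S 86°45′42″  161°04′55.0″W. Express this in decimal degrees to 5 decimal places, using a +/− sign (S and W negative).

Lat: 45′ + 42″ = 45.70000′; 86 + 45.70000/60 = 86.761667
S → negative
λ: 161 + 4/60 + 55/3600 = 161.081944
hemisphere W, so the sign is −

-86.76167, -161.08194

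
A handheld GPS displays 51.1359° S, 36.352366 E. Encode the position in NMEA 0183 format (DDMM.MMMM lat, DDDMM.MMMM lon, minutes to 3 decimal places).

5108.154,S / 03621.142,E

Lat: 51° + 0.135900 × 60 = 51° 8.15400′
Longitude: minutes = (36.352366 − 36) × 60 = 21.14196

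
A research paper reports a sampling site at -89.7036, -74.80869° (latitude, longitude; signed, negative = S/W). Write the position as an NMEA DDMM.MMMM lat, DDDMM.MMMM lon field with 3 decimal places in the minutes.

Latitude is negative → S; |value| = 89.703600
φ: fractional part 0.703600 → 42.21600 minutes
Longitude is negative → W; |value| = 74.808690
λ: minutes = (74.808690 − 74) × 60 = 48.52140

8942.216,S / 07448.521,W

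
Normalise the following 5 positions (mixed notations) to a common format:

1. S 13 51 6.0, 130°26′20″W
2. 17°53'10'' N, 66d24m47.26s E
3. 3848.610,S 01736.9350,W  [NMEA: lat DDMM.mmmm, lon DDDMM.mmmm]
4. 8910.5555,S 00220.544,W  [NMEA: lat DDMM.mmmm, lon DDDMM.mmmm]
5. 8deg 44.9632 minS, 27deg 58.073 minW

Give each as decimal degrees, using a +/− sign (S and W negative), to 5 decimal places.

1. -13.85167, -130.43889
2. 17.88611, 66.41313
3. -38.81017, -17.61558
4. -89.17593, -2.34240
5. -8.74939, -27.96788

Point 1:
  Lat: 51′ + 6″ = 51.10000′; 13 + 51.10000/60 = 13.851667
  S ⇒ negate
  Lon: 130° + 26/60 + 20/3600 = 130 + 0.433333 + 0.005556 = 130.438889
  W ⇒ negate
Point 2:
  Lat: 53′ + 10″ = 53.16667′; 17 + 53.16667/60 = 17.886111
  N → positive
  Longitude: 24′ + 47.26″ = 24.78767′; 66 + 24.78767/60 = 66.413128
  E ⇒ keep positive
Point 3:
  φ: split at 2 digits → 38° and 48.61′; 38 + 48.61/60 = 38.810167
  S ⇒ negate
  λ: degrees = first 3 digits = 17, minutes = 36.935; 17 + 36.935/60 = 17.615583
  W ⇒ negate
Point 4:
  φ: degrees = first 2 digits = 89, minutes = 10.5555; 89 + 10.5555/60 = 89.175925
  hemisphere S, so the sign is −
  Longitude: degrees = first 3 digits = 2, minutes = 20.544; 2 + 20.544/60 = 2.342400
  hemisphere W, so the sign is −
Point 5:
  Latitude: 8 + 44.9632/60 = 8.749387
  S → negative
  Lon: 27 + 58.073/60 = 27.967883
  hemisphere W, so the sign is −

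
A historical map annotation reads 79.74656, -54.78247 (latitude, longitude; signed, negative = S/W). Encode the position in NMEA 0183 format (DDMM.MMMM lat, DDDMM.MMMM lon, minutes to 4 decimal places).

7944.7936,N / 05446.9482,W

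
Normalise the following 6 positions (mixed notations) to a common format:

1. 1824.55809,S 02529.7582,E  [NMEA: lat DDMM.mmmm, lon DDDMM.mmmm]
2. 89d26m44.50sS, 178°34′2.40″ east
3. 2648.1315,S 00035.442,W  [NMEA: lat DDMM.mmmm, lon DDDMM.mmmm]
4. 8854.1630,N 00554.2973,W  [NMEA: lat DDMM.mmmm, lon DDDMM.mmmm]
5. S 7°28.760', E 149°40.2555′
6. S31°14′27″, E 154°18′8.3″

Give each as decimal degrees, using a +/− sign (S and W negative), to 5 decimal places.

Point 1:
  Latitude: split at 2 digits → 18° and 24.55809′; 18 + 24.55809/60 = 18.409302
  S ⇒ negate
  Lon: degrees = first 3 digits = 25, minutes = 29.7582; 25 + 29.7582/60 = 25.495970
  E ⇒ keep positive
Point 2:
  Latitude: 26′ + 44.5″ = 26.74167′; 89 + 26.74167/60 = 89.445694
  hemisphere S, so the sign is −
  λ: 178 + 34/60 + 2.4/3600 = 178.567333
  E ⇒ keep positive
Point 3:
  φ: split at 2 digits → 26° and 48.1315′; 26 + 48.1315/60 = 26.802192
  S ⇒ negate
  Longitude: degrees = first 3 digits = 0, minutes = 35.442; 0 + 35.442/60 = 0.590700
  W → negative
Point 4:
  Lat: split at 2 digits → 88° and 54.163′; 88 + 54.163/60 = 88.902717
  N → positive
  Longitude: split at 3 digits → 005° and 54.2973′; 5 + 54.2973/60 = 5.904955
  W → negative
Point 5:
  Latitude: 28.76′ = 0.479333°; total 7.479333
  S ⇒ negate
  Longitude: 40.2555′ = 0.670925°; total 149.670925
  E ⇒ keep positive
Point 6:
  φ: 14′ + 27″ = 14.45000′; 31 + 14.45000/60 = 31.240833
  S ⇒ negate
  Lon: 18′ + 8.3″ = 18.13833′; 154 + 18.13833/60 = 154.302306
  E → positive

1. -18.40930, 25.49597
2. -89.44569, 178.56733
3. -26.80219, -0.59070
4. 88.90272, -5.90496
5. -7.47933, 149.67093
6. -31.24083, 154.30231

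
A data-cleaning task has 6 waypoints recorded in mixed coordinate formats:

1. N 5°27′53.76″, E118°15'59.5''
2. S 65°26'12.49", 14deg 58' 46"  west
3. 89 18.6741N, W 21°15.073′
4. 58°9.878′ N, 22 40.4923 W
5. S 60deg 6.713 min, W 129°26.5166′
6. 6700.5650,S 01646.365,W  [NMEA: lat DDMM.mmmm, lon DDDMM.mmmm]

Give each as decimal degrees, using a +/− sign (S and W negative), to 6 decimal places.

1. 5.464933, 118.266528
2. -65.436803, -14.979444
3. 89.311235, -21.251217
4. 58.164633, -22.674872
5. -60.111883, -129.441943
6. -67.009417, -16.772750

Point 1:
  Latitude: 27′ + 53.76″ = 27.89600′; 5 + 27.89600/60 = 5.4649333
  N ⇒ keep positive
  λ: 118 + 15/60 + 59.5/3600 = 118.2665278
  E → positive
Point 2:
  Lat: 65 + 26/60 + 12.49/3600 = 65.4368028
  hemisphere S, so the sign is −
  Lon: 14° + 58/60 + 46/3600 = 14 + 0.966667 + 0.012778 = 14.9794444
  hemisphere W, so the sign is −
Point 3:
  φ: 18.6741′ = 0.311235°; total 89.3112350
  N ⇒ keep positive
  λ: 15.073′ = 0.251217°; total 21.2512167
  hemisphere W, so the sign is −
Point 4:
  φ: 9.878′ = 0.164633°; total 58.1646333
  N → positive
  λ: 22 + 40.4923/60 = 22.6748717
  hemisphere W, so the sign is −
Point 5:
  Latitude: 6.713′ = 0.111883°; total 60.1118833
  S → negative
  Lon: 26.5166′ = 0.441943°; total 129.4419433
  hemisphere W, so the sign is −
Point 6:
  Lat: degrees = first 2 digits = 67, minutes = 0.565; 67 + 0.565/60 = 67.0094167
  hemisphere S, so the sign is −
  Longitude: split at 3 digits → 016° and 46.365′; 16 + 46.365/60 = 16.7727500
  W ⇒ negate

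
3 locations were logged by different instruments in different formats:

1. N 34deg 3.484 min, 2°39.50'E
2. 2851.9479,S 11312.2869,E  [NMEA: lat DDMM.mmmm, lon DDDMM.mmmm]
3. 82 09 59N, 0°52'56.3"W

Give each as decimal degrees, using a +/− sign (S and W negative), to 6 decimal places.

Point 1:
  φ: 34 + 3.484/60 = 34.0580667
  N → positive
  Longitude: 39.5′ = 0.658333°; total 2.6583333
  E → positive
Point 2:
  Lat: split at 2 digits → 28° and 51.9479′; 28 + 51.9479/60 = 28.8657983
  S → negative
  Longitude: degrees = first 3 digits = 113, minutes = 12.2869; 113 + 12.2869/60 = 113.2047817
  E → positive
Point 3:
  Lat: 82 + 9/60 + 59/3600 = 82.1663889
  N ⇒ keep positive
  Lon: 0 + 52/60 + 56.3/3600 = 0.8823056
  hemisphere W, so the sign is −

1. 34.058067, 2.658333
2. -28.865798, 113.204782
3. 82.166389, -0.882306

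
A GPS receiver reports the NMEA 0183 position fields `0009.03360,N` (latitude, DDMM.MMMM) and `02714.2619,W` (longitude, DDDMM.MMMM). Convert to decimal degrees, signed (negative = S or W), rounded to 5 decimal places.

0.15056, -27.23770

φ: split at 2 digits → 00° and 9.0336′; 0 + 9.0336/60 = 0.150560
N ⇒ keep positive
λ: degrees = first 3 digits = 27, minutes = 14.2619; 27 + 14.2619/60 = 27.237698
hemisphere W, so the sign is −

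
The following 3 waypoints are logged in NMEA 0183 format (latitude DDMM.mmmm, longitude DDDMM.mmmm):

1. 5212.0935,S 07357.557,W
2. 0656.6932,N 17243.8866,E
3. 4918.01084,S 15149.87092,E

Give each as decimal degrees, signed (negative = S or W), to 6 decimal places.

1. -52.201558, -73.959283
2. 6.944887, 172.731443
3. -49.300181, 151.831182

Point 1:
  Latitude: degrees = first 2 digits = 52, minutes = 12.0935; 52 + 12.0935/60 = 52.2015583
  S ⇒ negate
  λ: split at 3 digits → 073° and 57.557′; 73 + 57.557/60 = 73.9592833
  W ⇒ negate
Point 2:
  φ: split at 2 digits → 06° and 56.6932′; 6 + 56.6932/60 = 6.9448867
  N ⇒ keep positive
  Lon: degrees = first 3 digits = 172, minutes = 43.8866; 172 + 43.8866/60 = 172.7314433
  E → positive
Point 3:
  φ: split at 2 digits → 49° and 18.01084′; 49 + 18.01084/60 = 49.3001807
  hemisphere S, so the sign is −
  λ: degrees = first 3 digits = 151, minutes = 49.87092; 151 + 49.87092/60 = 151.8311820
  E → positive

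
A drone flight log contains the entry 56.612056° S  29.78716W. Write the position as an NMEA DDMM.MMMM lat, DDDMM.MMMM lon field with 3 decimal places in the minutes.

5636.723,S / 02947.230,W

Latitude: fractional part 0.612056 → 36.72336 minutes
Lon: fractional part 0.787160 → 47.22960 minutes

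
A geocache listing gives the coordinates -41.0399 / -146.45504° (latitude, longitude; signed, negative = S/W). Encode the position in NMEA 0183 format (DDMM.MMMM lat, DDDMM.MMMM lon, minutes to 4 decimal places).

4102.3940,S / 14627.3024,W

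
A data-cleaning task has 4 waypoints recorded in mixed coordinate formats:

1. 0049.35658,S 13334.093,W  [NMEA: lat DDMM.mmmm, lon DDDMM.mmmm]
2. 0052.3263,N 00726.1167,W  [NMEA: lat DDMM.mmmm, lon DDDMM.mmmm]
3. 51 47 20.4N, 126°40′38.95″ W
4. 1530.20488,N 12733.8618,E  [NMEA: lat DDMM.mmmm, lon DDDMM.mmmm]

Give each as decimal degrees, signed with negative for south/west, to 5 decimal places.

1. -0.82261, -133.56822
2. 0.87211, -7.43528
3. 51.78900, -126.67749
4. 15.50341, 127.56436

Point 1:
  Lat: split at 2 digits → 00° and 49.35658′; 0 + 49.35658/60 = 0.822610
  S ⇒ negate
  Longitude: degrees = first 3 digits = 133, minutes = 34.093; 133 + 34.093/60 = 133.568217
  W ⇒ negate
Point 2:
  φ: split at 2 digits → 00° and 52.3263′; 0 + 52.3263/60 = 0.872105
  N → positive
  λ: degrees = first 3 digits = 7, minutes = 26.1167; 7 + 26.1167/60 = 7.435278
  W → negative
Point 3:
  Latitude: 47′ + 20.4″ = 47.34000′; 51 + 47.34000/60 = 51.789000
  N → positive
  Lon: 40′ + 38.95″ = 40.64917′; 126 + 40.64917/60 = 126.677486
  hemisphere W, so the sign is −
Point 4:
  φ: split at 2 digits → 15° and 30.20488′; 15 + 30.20488/60 = 15.503415
  N ⇒ keep positive
  Longitude: degrees = first 3 digits = 127, minutes = 33.8618; 127 + 33.8618/60 = 127.564363
  E → positive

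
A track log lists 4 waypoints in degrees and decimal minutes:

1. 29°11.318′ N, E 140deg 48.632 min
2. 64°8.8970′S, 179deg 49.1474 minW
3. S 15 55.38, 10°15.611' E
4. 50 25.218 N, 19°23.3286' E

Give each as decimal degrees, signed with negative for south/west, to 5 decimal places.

1. 29.18863, 140.81053
2. -64.14828, -179.81912
3. -15.92300, 10.26018
4. 50.42030, 19.38881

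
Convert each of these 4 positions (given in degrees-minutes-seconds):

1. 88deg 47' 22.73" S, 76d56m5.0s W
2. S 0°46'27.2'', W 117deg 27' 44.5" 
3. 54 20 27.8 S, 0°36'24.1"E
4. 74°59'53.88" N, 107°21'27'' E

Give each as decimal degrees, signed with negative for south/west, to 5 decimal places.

Point 1:
  Lat: 88° + 47/60 + 22.73/3600 = 88 + 0.783333 + 0.006314 = 88.789647
  S → negative
  Lon: 56′ + 5″ = 56.08333′; 76 + 56.08333/60 = 76.934722
  W → negative
Point 2:
  φ: 0° + 46/60 + 27.2/3600 = 0 + 0.766667 + 0.007556 = 0.774222
  hemisphere S, so the sign is −
  Lon: 117 + 27/60 + 44.5/3600 = 117.462361
  W ⇒ negate
Point 3:
  Latitude: 54 + 20/60 + 27.8/3600 = 54.341056
  S ⇒ negate
  λ: 0° + 36/60 + 24.1/3600 = 0 + 0.600000 + 0.006694 = 0.606694
  E ⇒ keep positive
Point 4:
  φ: 74° + 59/60 + 53.88/3600 = 74 + 0.983333 + 0.014967 = 74.998300
  N ⇒ keep positive
  λ: 21′ + 27″ = 21.45000′; 107 + 21.45000/60 = 107.357500
  E ⇒ keep positive

1. -88.78965, -76.93472
2. -0.77422, -117.46236
3. -54.34106, 0.60669
4. 74.99830, 107.35750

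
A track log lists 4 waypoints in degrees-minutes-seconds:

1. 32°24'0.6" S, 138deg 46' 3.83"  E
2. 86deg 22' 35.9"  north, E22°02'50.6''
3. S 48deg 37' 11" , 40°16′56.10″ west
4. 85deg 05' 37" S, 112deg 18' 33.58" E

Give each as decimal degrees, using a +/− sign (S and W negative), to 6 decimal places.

Point 1:
  Lat: 32 + 24/60 + 0.6/3600 = 32.4001667
  S → negative
  Longitude: 138 + 46/60 + 3.83/3600 = 138.7677306
  E ⇒ keep positive
Point 2:
  Lat: 22′ + 35.9″ = 22.59833′; 86 + 22.59833/60 = 86.3766389
  N ⇒ keep positive
  λ: 22 + 2/60 + 50.6/3600 = 22.0473889
  E ⇒ keep positive
Point 3:
  Latitude: 37′ + 11″ = 37.18333′; 48 + 37.18333/60 = 48.6197222
  S → negative
  λ: 40° + 16/60 + 56.1/3600 = 40 + 0.266667 + 0.015583 = 40.2822500
  W → negative
Point 4:
  Lat: 85° + 5/60 + 37/3600 = 85 + 0.083333 + 0.010278 = 85.0936111
  S → negative
  λ: 112 + 18/60 + 33.58/3600 = 112.3093278
  E ⇒ keep positive

1. -32.400167, 138.767731
2. 86.376639, 22.047389
3. -48.619722, -40.282250
4. -85.093611, 112.309328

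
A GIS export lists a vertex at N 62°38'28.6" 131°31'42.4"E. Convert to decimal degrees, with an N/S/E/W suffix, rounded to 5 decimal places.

62.64128° N, 131.52844° E

Latitude: 38′ + 28.6″ = 38.47667′; 62 + 38.47667/60 = 62.641278
Longitude: 131 + 31/60 + 42.4/3600 = 131.528444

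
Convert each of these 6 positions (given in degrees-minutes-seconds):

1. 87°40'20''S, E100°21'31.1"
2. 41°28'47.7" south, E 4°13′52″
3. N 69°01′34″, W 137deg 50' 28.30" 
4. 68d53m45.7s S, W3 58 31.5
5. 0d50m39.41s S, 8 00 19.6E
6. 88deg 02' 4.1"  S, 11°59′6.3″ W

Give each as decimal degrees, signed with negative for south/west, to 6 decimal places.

1. -87.672222, 100.358639
2. -41.479917, 4.231111
3. 69.026111, -137.841194
4. -68.896028, -3.975417
5. -0.844281, 8.005444
6. -88.034472, -11.985083

Point 1:
  Lat: 40′ + 20″ = 40.33333′; 87 + 40.33333/60 = 87.6722222
  hemisphere S, so the sign is −
  Longitude: 21′ + 31.1″ = 21.51833′; 100 + 21.51833/60 = 100.3586389
  E → positive
Point 2:
  Latitude: 28′ + 47.7″ = 28.79500′; 41 + 28.79500/60 = 41.4799167
  hemisphere S, so the sign is −
  Longitude: 4 + 13/60 + 52/3600 = 4.2311111
  E ⇒ keep positive
Point 3:
  φ: 69 + 1/60 + 34/3600 = 69.0261111
  N ⇒ keep positive
  Longitude: 137° + 50/60 + 28.3/3600 = 137 + 0.833333 + 0.007861 = 137.8411944
  hemisphere W, so the sign is −
Point 4:
  Latitude: 53′ + 45.7″ = 53.76167′; 68 + 53.76167/60 = 68.8960278
  S ⇒ negate
  Longitude: 58′ + 31.5″ = 58.52500′; 3 + 58.52500/60 = 3.9754167
  W ⇒ negate
Point 5:
  φ: 0 + 50/60 + 39.41/3600 = 0.8442806
  hemisphere S, so the sign is −
  Longitude: 8° + 0/60 + 19.6/3600 = 8 + 0.000000 + 0.005444 = 8.0054444
  E ⇒ keep positive
Point 6:
  Lat: 2′ + 4.1″ = 2.06833′; 88 + 2.06833/60 = 88.0344722
  S ⇒ negate
  λ: 11° + 59/60 + 6.3/3600 = 11 + 0.983333 + 0.001750 = 11.9850833
  W ⇒ negate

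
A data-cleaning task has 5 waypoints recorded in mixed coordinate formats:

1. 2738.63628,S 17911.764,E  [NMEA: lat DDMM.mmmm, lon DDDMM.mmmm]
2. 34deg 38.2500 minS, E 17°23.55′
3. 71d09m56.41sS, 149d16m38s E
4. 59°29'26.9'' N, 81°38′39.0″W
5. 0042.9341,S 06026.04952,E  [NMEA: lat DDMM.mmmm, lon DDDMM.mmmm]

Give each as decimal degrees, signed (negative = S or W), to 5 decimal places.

1. -27.64394, 179.19607
2. -34.63750, 17.39250
3. -71.16567, 149.27722
4. 59.49081, -81.64417
5. -0.71557, 60.43416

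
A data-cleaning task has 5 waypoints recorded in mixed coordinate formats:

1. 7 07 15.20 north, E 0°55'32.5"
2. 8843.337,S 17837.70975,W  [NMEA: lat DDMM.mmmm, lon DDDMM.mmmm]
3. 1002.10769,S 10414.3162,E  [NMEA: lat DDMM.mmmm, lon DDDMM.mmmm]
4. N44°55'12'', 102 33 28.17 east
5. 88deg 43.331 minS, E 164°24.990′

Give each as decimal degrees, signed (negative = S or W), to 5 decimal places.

Point 1:
  Lat: 7° + 7/60 + 15.2/3600 = 7 + 0.116667 + 0.004222 = 7.120889
  N ⇒ keep positive
  Longitude: 55′ + 32.5″ = 55.54167′; 0 + 55.54167/60 = 0.925694
  E ⇒ keep positive
Point 2:
  Lat: split at 2 digits → 88° and 43.337′; 88 + 43.337/60 = 88.722283
  hemisphere S, so the sign is −
  λ: split at 3 digits → 178° and 37.70975′; 178 + 37.70975/60 = 178.628496
  hemisphere W, so the sign is −
Point 3:
  Latitude: degrees = first 2 digits = 10, minutes = 2.10769; 10 + 2.10769/60 = 10.035128
  S ⇒ negate
  λ: split at 3 digits → 104° and 14.3162′; 104 + 14.3162/60 = 104.238603
  E ⇒ keep positive
Point 4:
  Latitude: 44° + 55/60 + 12/3600 = 44 + 0.916667 + 0.003333 = 44.920000
  N ⇒ keep positive
  Longitude: 102 + 33/60 + 28.17/3600 = 102.557825
  E → positive
Point 5:
  Latitude: 43.331′ = 0.722183°; total 88.722183
  S → negative
  Longitude: 24.99′ = 0.416500°; total 164.416500
  E ⇒ keep positive

1. 7.12089, 0.92569
2. -88.72228, -178.62850
3. -10.03513, 104.23860
4. 44.92000, 102.55783
5. -88.72218, 164.41650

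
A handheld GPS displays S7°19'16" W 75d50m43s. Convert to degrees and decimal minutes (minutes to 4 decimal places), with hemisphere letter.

7° 19.2667′ S, 75° 50.7167′ W

Lat: 19 + 16/60 = 19.266667′
λ: seconds/60 = 0.71667; minutes = 50 + 0.71667 = 50.716667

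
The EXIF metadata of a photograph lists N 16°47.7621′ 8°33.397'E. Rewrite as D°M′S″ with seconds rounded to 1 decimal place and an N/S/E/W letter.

16°47′45.7″ N, 8°33′23.8″ E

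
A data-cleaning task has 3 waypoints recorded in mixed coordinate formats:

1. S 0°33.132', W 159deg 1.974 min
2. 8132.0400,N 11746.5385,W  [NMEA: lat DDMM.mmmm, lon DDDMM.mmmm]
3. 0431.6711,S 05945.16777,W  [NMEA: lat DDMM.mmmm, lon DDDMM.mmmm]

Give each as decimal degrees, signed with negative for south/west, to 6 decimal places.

1. -0.552200, -159.032900
2. 81.534000, -117.775642
3. -4.527852, -59.752796

Point 1:
  Latitude: 0 + 33.132/60 = 0.5522000
  S → negative
  Lon: 1.974′ = 0.032900°; total 159.0329000
  W → negative
Point 2:
  Lat: split at 2 digits → 81° and 32.04′; 81 + 32.04/60 = 81.5340000
  N → positive
  Lon: degrees = first 3 digits = 117, minutes = 46.5385; 117 + 46.5385/60 = 117.7756417
  hemisphere W, so the sign is −
Point 3:
  Latitude: degrees = first 2 digits = 4, minutes = 31.6711; 4 + 31.6711/60 = 4.5278517
  S → negative
  λ: split at 3 digits → 059° and 45.16777′; 59 + 45.16777/60 = 59.7527962
  W ⇒ negate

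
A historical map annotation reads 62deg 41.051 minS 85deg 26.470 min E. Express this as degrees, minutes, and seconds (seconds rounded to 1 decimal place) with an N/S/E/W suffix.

Lat: fractional minutes 0.05100 × 60 = 3.060″
λ: 26.47000′ → 26′ and 0.47000 × 60 = 28.200″

62°41′3.1″ S, 85°26′28.2″ E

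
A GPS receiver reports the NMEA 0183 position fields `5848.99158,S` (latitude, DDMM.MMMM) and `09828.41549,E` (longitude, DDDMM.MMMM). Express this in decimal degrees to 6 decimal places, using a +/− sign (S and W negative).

Latitude: degrees = first 2 digits = 58, minutes = 48.99158; 58 + 48.99158/60 = 58.8165263
S → negative
Lon: split at 3 digits → 098° and 28.41549′; 98 + 28.41549/60 = 98.4735915
E → positive

-58.816526, 98.473592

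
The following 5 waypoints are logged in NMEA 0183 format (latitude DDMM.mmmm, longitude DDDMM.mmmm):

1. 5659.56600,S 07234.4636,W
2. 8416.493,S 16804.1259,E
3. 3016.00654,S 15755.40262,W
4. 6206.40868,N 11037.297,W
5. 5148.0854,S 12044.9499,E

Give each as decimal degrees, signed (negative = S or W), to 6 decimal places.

1. -56.992767, -72.574393
2. -84.274883, 168.068765
3. -30.266776, -157.923377
4. 62.106811, -110.621617
5. -51.801423, 120.749165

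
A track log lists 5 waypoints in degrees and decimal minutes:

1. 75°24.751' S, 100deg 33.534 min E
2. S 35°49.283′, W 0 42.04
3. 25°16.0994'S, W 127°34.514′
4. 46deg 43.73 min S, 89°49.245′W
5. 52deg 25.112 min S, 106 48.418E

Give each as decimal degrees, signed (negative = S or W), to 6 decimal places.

Point 1:
  φ: 75 + 24.751/60 = 75.4125167
  S → negative
  Longitude: 100 + 33.534/60 = 100.5589000
  E ⇒ keep positive
Point 2:
  Lat: 49.283′ = 0.821383°; total 35.8213833
  S ⇒ negate
  Lon: 42.04′ = 0.700667°; total 0.7006667
  W ⇒ negate
Point 3:
  φ: 16.0994′ = 0.268323°; total 25.2683233
  hemisphere S, so the sign is −
  Longitude: 34.514′ = 0.575233°; total 127.5752333
  hemisphere W, so the sign is −
Point 4:
  φ: 46 + 43.73/60 = 46.7288333
  S ⇒ negate
  Lon: 89 + 49.245/60 = 89.8207500
  W → negative
Point 5:
  φ: 52 + 25.112/60 = 52.4185333
  S → negative
  λ: 106 + 48.418/60 = 106.8069667
  E → positive

1. -75.412517, 100.558900
2. -35.821383, -0.700667
3. -25.268323, -127.575233
4. -46.728833, -89.820750
5. -52.418533, 106.806967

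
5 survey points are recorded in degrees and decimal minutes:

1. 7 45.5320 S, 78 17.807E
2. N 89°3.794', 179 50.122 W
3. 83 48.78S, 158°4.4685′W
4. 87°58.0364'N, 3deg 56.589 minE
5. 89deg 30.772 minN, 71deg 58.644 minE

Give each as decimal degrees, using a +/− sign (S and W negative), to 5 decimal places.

Point 1:
  Lat: 7 + 45.532/60 = 7.758867
  S ⇒ negate
  Lon: 17.807′ = 0.296783°; total 78.296783
  E → positive
Point 2:
  Latitude: 3.794′ = 0.063233°; total 89.063233
  N ⇒ keep positive
  λ: 179 + 50.122/60 = 179.835367
  W → negative
Point 3:
  φ: 83 + 48.78/60 = 83.813000
  hemisphere S, so the sign is −
  Lon: 4.4685′ = 0.074475°; total 158.074475
  hemisphere W, so the sign is −
Point 4:
  Latitude: 87 + 58.0364/60 = 87.967273
  N ⇒ keep positive
  λ: 56.589′ = 0.943150°; total 3.943150
  E ⇒ keep positive
Point 5:
  Latitude: 30.772′ = 0.512867°; total 89.512867
  N ⇒ keep positive
  λ: 58.644′ = 0.977400°; total 71.977400
  E → positive

1. -7.75887, 78.29678
2. 89.06323, -179.83537
3. -83.81300, -158.07448
4. 87.96727, 3.94315
5. 89.51287, 71.97740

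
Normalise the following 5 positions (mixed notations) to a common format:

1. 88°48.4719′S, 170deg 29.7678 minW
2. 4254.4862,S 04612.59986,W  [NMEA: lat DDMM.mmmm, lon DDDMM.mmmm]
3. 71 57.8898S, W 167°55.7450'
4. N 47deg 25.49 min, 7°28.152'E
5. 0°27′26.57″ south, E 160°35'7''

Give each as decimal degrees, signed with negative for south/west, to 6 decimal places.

1. -88.807865, -170.496130
2. -42.908103, -46.209998
3. -71.964830, -167.929083
4. 47.424833, 7.469200
5. -0.457381, 160.585278

Point 1:
  φ: 48.4719′ = 0.807865°; total 88.8078650
  S ⇒ negate
  Longitude: 170 + 29.7678/60 = 170.4961300
  W → negative
Point 2:
  Lat: degrees = first 2 digits = 42, minutes = 54.4862; 42 + 54.4862/60 = 42.9081033
  hemisphere S, so the sign is −
  Longitude: split at 3 digits → 046° and 12.59986′; 46 + 12.59986/60 = 46.2099977
  hemisphere W, so the sign is −
Point 3:
  Lat: 57.8898′ = 0.964830°; total 71.9648300
  S → negative
  Lon: 55.745′ = 0.929083°; total 167.9290833
  W → negative
Point 4:
  Latitude: 25.49′ = 0.424833°; total 47.4248333
  N → positive
  Lon: 7 + 28.152/60 = 7.4692000
  E ⇒ keep positive
Point 5:
  φ: 27′ + 26.57″ = 27.44283′; 0 + 27.44283/60 = 0.4573806
  S ⇒ negate
  λ: 160° + 35/60 + 7/3600 = 160 + 0.583333 + 0.001944 = 160.5852778
  E ⇒ keep positive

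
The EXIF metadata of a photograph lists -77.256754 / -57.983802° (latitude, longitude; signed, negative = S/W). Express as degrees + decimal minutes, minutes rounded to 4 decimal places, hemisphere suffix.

Latitude is negative → S; |value| = 77.256754
Lat: minutes = (77.256754 − 77) × 60 = 15.405240
Longitude is negative → W; |value| = 57.983802
λ: minutes = (57.983802 − 57) × 60 = 59.028120

77° 15.4052′ S, 57° 59.0281′ W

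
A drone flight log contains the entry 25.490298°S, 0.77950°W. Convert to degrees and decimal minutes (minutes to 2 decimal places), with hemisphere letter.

Latitude: minutes = (25.490298 − 25) × 60 = 29.4179
Longitude: fractional part 0.779500 → 46.7700 minutes

25° 29.42′ S, 0° 46.77′ W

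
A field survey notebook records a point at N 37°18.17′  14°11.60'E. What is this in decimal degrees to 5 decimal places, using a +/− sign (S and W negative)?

37.30283, 14.19333

Latitude: 18.17′ = 0.302833°; total 37.302833
N ⇒ keep positive
λ: 14 + 11.6/60 = 14.193333
E ⇒ keep positive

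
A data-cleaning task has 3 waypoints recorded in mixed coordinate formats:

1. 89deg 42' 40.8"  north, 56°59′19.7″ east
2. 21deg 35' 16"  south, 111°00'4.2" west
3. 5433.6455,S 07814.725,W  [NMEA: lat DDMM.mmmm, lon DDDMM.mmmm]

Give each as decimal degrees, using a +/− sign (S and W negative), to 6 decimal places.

Point 1:
  φ: 89° + 42/60 + 40.8/3600 = 89 + 0.700000 + 0.011333 = 89.7113333
  N ⇒ keep positive
  λ: 56° + 59/60 + 19.7/3600 = 56 + 0.983333 + 0.005472 = 56.9888056
  E ⇒ keep positive
Point 2:
  Lat: 35′ + 16″ = 35.26667′; 21 + 35.26667/60 = 21.5877778
  S ⇒ negate
  Lon: 111 + 0/60 + 4.2/3600 = 111.0011667
  W → negative
Point 3:
  Latitude: degrees = first 2 digits = 54, minutes = 33.6455; 54 + 33.6455/60 = 54.5607583
  hemisphere S, so the sign is −
  Lon: degrees = first 3 digits = 78, minutes = 14.725; 78 + 14.725/60 = 78.2454167
  W ⇒ negate

1. 89.711333, 56.988806
2. -21.587778, -111.001167
3. -54.560758, -78.245417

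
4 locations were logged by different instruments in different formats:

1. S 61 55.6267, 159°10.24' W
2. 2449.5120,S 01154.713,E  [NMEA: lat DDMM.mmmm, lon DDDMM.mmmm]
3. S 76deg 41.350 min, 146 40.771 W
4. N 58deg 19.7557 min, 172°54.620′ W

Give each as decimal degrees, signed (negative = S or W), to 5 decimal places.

Point 1:
  Latitude: 55.6267′ = 0.927112°; total 61.927112
  S → negative
  Longitude: 10.24′ = 0.170667°; total 159.170667
  hemisphere W, so the sign is −
Point 2:
  Latitude: degrees = first 2 digits = 24, minutes = 49.512; 24 + 49.512/60 = 24.825200
  S → negative
  Longitude: degrees = first 3 digits = 11, minutes = 54.713; 11 + 54.713/60 = 11.911883
  E → positive
Point 3:
  Latitude: 76 + 41.35/60 = 76.689167
  S → negative
  Longitude: 146 + 40.771/60 = 146.679517
  W ⇒ negate
Point 4:
  Lat: 58 + 19.7557/60 = 58.329262
  N ⇒ keep positive
  λ: 54.62′ = 0.910333°; total 172.910333
  W ⇒ negate

1. -61.92711, -159.17067
2. -24.82520, 11.91188
3. -76.68917, -146.67952
4. 58.32926, -172.91033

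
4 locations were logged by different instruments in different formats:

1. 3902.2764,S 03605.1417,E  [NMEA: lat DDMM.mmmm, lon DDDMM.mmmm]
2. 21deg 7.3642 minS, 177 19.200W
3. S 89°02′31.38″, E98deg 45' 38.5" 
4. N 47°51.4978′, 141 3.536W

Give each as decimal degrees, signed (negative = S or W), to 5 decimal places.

Point 1:
  φ: degrees = first 2 digits = 39, minutes = 2.2764; 39 + 2.2764/60 = 39.037940
  hemisphere S, so the sign is −
  Lon: split at 3 digits → 036° and 5.1417′; 36 + 5.1417/60 = 36.085695
  E ⇒ keep positive
Point 2:
  Latitude: 7.3642′ = 0.122737°; total 21.122737
  S → negative
  Longitude: 177 + 19.2/60 = 177.320000
  hemisphere W, so the sign is −
Point 3:
  Lat: 89° + 2/60 + 31.38/3600 = 89 + 0.033333 + 0.008717 = 89.042050
  S → negative
  Lon: 98 + 45/60 + 38.5/3600 = 98.760694
  E ⇒ keep positive
Point 4:
  φ: 51.4978′ = 0.858297°; total 47.858297
  N ⇒ keep positive
  Lon: 141 + 3.536/60 = 141.058933
  hemisphere W, so the sign is −

1. -39.03794, 36.08570
2. -21.12274, -177.32000
3. -89.04205, 98.76069
4. 47.85830, -141.05893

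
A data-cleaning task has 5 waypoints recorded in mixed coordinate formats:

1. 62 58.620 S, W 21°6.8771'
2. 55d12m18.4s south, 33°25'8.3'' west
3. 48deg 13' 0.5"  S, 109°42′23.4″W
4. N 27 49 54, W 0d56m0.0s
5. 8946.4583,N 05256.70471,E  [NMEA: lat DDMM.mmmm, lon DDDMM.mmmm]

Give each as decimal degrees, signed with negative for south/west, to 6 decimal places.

1. -62.977000, -21.114618
2. -55.205111, -33.418972
3. -48.216806, -109.706500
4. 27.831667, -0.933333
5. 89.774305, 52.945079

Point 1:
  Latitude: 58.62′ = 0.977000°; total 62.9770000
  hemisphere S, so the sign is −
  Longitude: 6.8771′ = 0.114618°; total 21.1146183
  hemisphere W, so the sign is −
Point 2:
  Lat: 55° + 12/60 + 18.4/3600 = 55 + 0.200000 + 0.005111 = 55.2051111
  hemisphere S, so the sign is −
  λ: 33 + 25/60 + 8.3/3600 = 33.4189722
  W ⇒ negate
Point 3:
  Lat: 48° + 13/60 + 0.5/3600 = 48 + 0.216667 + 0.000139 = 48.2168056
  hemisphere S, so the sign is −
  Lon: 42′ + 23.4″ = 42.39000′; 109 + 42.39000/60 = 109.7065000
  W → negative
Point 4:
  Latitude: 49′ + 54″ = 49.90000′; 27 + 49.90000/60 = 27.8316667
  N ⇒ keep positive
  Longitude: 0° + 56/60 + 0/3600 = 0 + 0.933333 + 0.000000 = 0.9333333
  W ⇒ negate
Point 5:
  Lat: split at 2 digits → 89° and 46.4583′; 89 + 46.4583/60 = 89.7743050
  N ⇒ keep positive
  λ: degrees = first 3 digits = 52, minutes = 56.70471; 52 + 56.70471/60 = 52.9450785
  E ⇒ keep positive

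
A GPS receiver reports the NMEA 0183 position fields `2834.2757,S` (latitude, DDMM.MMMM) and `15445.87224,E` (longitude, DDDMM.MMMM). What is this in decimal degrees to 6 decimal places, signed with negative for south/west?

-28.571262, 154.764537

Lat: degrees = first 2 digits = 28, minutes = 34.2757; 28 + 34.2757/60 = 28.5712617
S → negative
λ: degrees = first 3 digits = 154, minutes = 45.87224; 154 + 45.87224/60 = 154.7645373
E → positive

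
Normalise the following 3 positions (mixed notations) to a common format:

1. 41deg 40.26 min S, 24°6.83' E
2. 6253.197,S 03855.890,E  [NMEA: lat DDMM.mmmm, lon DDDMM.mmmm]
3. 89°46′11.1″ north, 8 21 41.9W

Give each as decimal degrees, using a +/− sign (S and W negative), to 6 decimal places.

Point 1:
  Lat: 40.26′ = 0.671000°; total 41.6710000
  S ⇒ negate
  Lon: 6.83′ = 0.113833°; total 24.1138333
  E ⇒ keep positive
Point 2:
  Lat: degrees = first 2 digits = 62, minutes = 53.197; 62 + 53.197/60 = 62.8866167
  S ⇒ negate
  Lon: degrees = first 3 digits = 38, minutes = 55.89; 38 + 55.89/60 = 38.9315000
  E → positive
Point 3:
  Lat: 46′ + 11.1″ = 46.18500′; 89 + 46.18500/60 = 89.7697500
  N → positive
  λ: 8° + 21/60 + 41.9/3600 = 8 + 0.350000 + 0.011639 = 8.3616389
  hemisphere W, so the sign is −

1. -41.671000, 24.113833
2. -62.886617, 38.931500
3. 89.769750, -8.361639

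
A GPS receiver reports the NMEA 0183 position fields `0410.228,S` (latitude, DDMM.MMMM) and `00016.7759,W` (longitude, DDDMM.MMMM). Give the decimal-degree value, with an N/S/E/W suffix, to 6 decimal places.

4.170467° S, 0.279598° W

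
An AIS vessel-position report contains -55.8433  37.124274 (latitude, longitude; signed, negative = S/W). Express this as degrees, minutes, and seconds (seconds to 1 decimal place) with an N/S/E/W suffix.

Latitude is negative → S; |value| = 55.843300
φ: 0.843300 × 60 = 50.59800′ → 50′, remainder × 60 = 35.880″
λ: 0.124274 × 60 = 7.45644′ → 7′, remainder × 60 = 27.386″

55°50′35.9″ S, 37°07′27.4″ E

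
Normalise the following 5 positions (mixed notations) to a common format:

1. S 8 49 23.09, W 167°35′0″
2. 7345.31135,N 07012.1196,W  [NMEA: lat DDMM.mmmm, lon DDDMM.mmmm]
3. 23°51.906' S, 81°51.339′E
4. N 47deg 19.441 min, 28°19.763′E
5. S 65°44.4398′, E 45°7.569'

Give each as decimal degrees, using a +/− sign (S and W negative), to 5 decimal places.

1. -8.82308, -167.58333
2. 73.75519, -70.20199
3. -23.86510, 81.85565
4. 47.32402, 28.32938
5. -65.74066, 45.12615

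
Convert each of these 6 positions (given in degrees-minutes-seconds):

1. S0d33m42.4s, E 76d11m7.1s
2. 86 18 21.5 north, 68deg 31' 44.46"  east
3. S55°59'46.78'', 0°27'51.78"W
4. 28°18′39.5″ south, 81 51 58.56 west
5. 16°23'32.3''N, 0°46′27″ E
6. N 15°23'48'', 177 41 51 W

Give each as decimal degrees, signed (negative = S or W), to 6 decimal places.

1. -0.561778, 76.185306
2. 86.305972, 68.529017
3. -55.996328, -0.464383
4. -28.310972, -81.866267
5. 16.392306, 0.774167
6. 15.396667, -177.697500

Point 1:
  φ: 0° + 33/60 + 42.4/3600 = 0 + 0.550000 + 0.011778 = 0.5617778
  S → negative
  Lon: 11′ + 7.1″ = 11.11833′; 76 + 11.11833/60 = 76.1853056
  E ⇒ keep positive
Point 2:
  φ: 18′ + 21.5″ = 18.35833′; 86 + 18.35833/60 = 86.3059722
  N → positive
  Lon: 68 + 31/60 + 44.46/3600 = 68.5290167
  E ⇒ keep positive
Point 3:
  Lat: 55° + 59/60 + 46.78/3600 = 55 + 0.983333 + 0.012994 = 55.9963278
  S ⇒ negate
  Lon: 0 + 27/60 + 51.78/3600 = 0.4643833
  W → negative
Point 4:
  φ: 18′ + 39.5″ = 18.65833′; 28 + 18.65833/60 = 28.3109722
  S ⇒ negate
  Lon: 51′ + 58.56″ = 51.97600′; 81 + 51.97600/60 = 81.8662667
  hemisphere W, so the sign is −
Point 5:
  φ: 16° + 23/60 + 32.3/3600 = 16 + 0.383333 + 0.008972 = 16.3923056
  N → positive
  Longitude: 0° + 46/60 + 27/3600 = 0 + 0.766667 + 0.007500 = 0.7741667
  E ⇒ keep positive
Point 6:
  Latitude: 23′ + 48″ = 23.80000′; 15 + 23.80000/60 = 15.3966667
  N ⇒ keep positive
  Lon: 177° + 41/60 + 51/3600 = 177 + 0.683333 + 0.014167 = 177.6975000
  W → negative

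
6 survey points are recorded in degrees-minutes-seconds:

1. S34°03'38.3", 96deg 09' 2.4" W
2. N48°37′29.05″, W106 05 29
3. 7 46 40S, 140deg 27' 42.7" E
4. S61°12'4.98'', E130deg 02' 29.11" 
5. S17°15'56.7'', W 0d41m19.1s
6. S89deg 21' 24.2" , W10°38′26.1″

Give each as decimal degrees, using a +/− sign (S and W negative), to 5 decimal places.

Point 1:
  φ: 34° + 3/60 + 38.3/3600 = 34 + 0.050000 + 0.010639 = 34.060639
  S ⇒ negate
  λ: 9′ + 2.4″ = 9.04000′; 96 + 9.04000/60 = 96.150667
  W ⇒ negate
Point 2:
  φ: 37′ + 29.05″ = 37.48417′; 48 + 37.48417/60 = 48.624736
  N ⇒ keep positive
  Longitude: 106° + 5/60 + 29/3600 = 106 + 0.083333 + 0.008056 = 106.091389
  W → negative
Point 3:
  Lat: 46′ + 40″ = 46.66667′; 7 + 46.66667/60 = 7.777778
  hemisphere S, so the sign is −
  Lon: 140 + 27/60 + 42.7/3600 = 140.461861
  E → positive
Point 4:
  φ: 61° + 12/60 + 4.98/3600 = 61 + 0.200000 + 0.001383 = 61.201383
  S ⇒ negate
  Lon: 2′ + 29.11″ = 2.48517′; 130 + 2.48517/60 = 130.041419
  E → positive
Point 5:
  φ: 15′ + 56.7″ = 15.94500′; 17 + 15.94500/60 = 17.265750
  hemisphere S, so the sign is −
  λ: 0 + 41/60 + 19.1/3600 = 0.688639
  W → negative
Point 6:
  Lat: 21′ + 24.2″ = 21.40333′; 89 + 21.40333/60 = 89.356722
  S ⇒ negate
  Longitude: 10° + 38/60 + 26.1/3600 = 10 + 0.633333 + 0.007250 = 10.640583
  W → negative

1. -34.06064, -96.15067
2. 48.62474, -106.09139
3. -7.77778, 140.46186
4. -61.20138, 130.04142
5. -17.26575, -0.68864
6. -89.35672, -10.64058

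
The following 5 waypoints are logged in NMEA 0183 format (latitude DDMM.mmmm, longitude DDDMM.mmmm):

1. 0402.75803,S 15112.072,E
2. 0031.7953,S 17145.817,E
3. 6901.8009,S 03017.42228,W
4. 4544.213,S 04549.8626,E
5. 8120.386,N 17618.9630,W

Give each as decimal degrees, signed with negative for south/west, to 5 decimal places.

Point 1:
  Lat: split at 2 digits → 04° and 2.75803′; 4 + 2.75803/60 = 4.045967
  S → negative
  λ: split at 3 digits → 151° and 12.072′; 151 + 12.072/60 = 151.201200
  E ⇒ keep positive
Point 2:
  Latitude: degrees = first 2 digits = 0, minutes = 31.7953; 0 + 31.7953/60 = 0.529922
  hemisphere S, so the sign is −
  Lon: split at 3 digits → 171° and 45.817′; 171 + 45.817/60 = 171.763617
  E → positive
Point 3:
  φ: split at 2 digits → 69° and 1.8009′; 69 + 1.8009/60 = 69.030015
  hemisphere S, so the sign is −
  Longitude: split at 3 digits → 030° and 17.42228′; 30 + 17.42228/60 = 30.290371
  W → negative
Point 4:
  φ: degrees = first 2 digits = 45, minutes = 44.213; 45 + 44.213/60 = 45.736883
  S ⇒ negate
  Longitude: degrees = first 3 digits = 45, minutes = 49.8626; 45 + 49.8626/60 = 45.831043
  E ⇒ keep positive
Point 5:
  Lat: degrees = first 2 digits = 81, minutes = 20.386; 81 + 20.386/60 = 81.339767
  N ⇒ keep positive
  λ: split at 3 digits → 176° and 18.963′; 176 + 18.963/60 = 176.316050
  W → negative

1. -4.04597, 151.20120
2. -0.52992, 171.76362
3. -69.03002, -30.29037
4. -45.73688, 45.83104
5. 81.33977, -176.31605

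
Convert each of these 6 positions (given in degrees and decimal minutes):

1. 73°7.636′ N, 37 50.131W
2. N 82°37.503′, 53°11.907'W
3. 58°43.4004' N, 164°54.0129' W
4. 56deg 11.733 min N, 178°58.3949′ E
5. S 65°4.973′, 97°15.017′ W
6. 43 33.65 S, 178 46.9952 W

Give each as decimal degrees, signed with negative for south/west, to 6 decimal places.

1. 73.127267, -37.835517
2. 82.625050, -53.198450
3. 58.723340, -164.900215
4. 56.195550, 178.973248
5. -65.082883, -97.250283
6. -43.560833, -178.783253

Point 1:
  Lat: 7.636′ = 0.127267°; total 73.1272667
  N → positive
  Longitude: 37 + 50.131/60 = 37.8355167
  hemisphere W, so the sign is −
Point 2:
  φ: 82 + 37.503/60 = 82.6250500
  N → positive
  Longitude: 53 + 11.907/60 = 53.1984500
  hemisphere W, so the sign is −
Point 3:
  Latitude: 43.4004′ = 0.723340°; total 58.7233400
  N ⇒ keep positive
  λ: 54.0129′ = 0.900215°; total 164.9002150
  W ⇒ negate
Point 4:
  Lat: 56 + 11.733/60 = 56.1955500
  N ⇒ keep positive
  λ: 58.3949′ = 0.973248°; total 178.9732483
  E ⇒ keep positive
Point 5:
  φ: 4.973′ = 0.082883°; total 65.0828833
  hemisphere S, so the sign is −
  Longitude: 15.017′ = 0.250283°; total 97.2502833
  hemisphere W, so the sign is −
Point 6:
  φ: 43 + 33.65/60 = 43.5608333
  S → negative
  λ: 178 + 46.9952/60 = 178.7832533
  W ⇒ negate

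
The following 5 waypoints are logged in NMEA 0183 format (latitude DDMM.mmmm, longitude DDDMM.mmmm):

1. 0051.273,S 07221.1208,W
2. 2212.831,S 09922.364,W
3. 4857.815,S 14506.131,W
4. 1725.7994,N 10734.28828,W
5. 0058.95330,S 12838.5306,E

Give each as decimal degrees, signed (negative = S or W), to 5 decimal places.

1. -0.85455, -72.35201
2. -22.21385, -99.37273
3. -48.96358, -145.10218
4. 17.42999, -107.57147
5. -0.98256, 128.64218

Point 1:
  φ: split at 2 digits → 00° and 51.273′; 0 + 51.273/60 = 0.854550
  S ⇒ negate
  Lon: split at 3 digits → 072° and 21.1208′; 72 + 21.1208/60 = 72.352013
  W ⇒ negate
Point 2:
  Lat: split at 2 digits → 22° and 12.831′; 22 + 12.831/60 = 22.213850
  S → negative
  Longitude: degrees = first 3 digits = 99, minutes = 22.364; 99 + 22.364/60 = 99.372733
  hemisphere W, so the sign is −
Point 3:
  Latitude: split at 2 digits → 48° and 57.815′; 48 + 57.815/60 = 48.963583
  S ⇒ negate
  λ: split at 3 digits → 145° and 6.131′; 145 + 6.131/60 = 145.102183
  hemisphere W, so the sign is −
Point 4:
  Latitude: degrees = first 2 digits = 17, minutes = 25.7994; 17 + 25.7994/60 = 17.429990
  N ⇒ keep positive
  λ: split at 3 digits → 107° and 34.28828′; 107 + 34.28828/60 = 107.571471
  W → negative
Point 5:
  Latitude: degrees = first 2 digits = 0, minutes = 58.9533; 0 + 58.9533/60 = 0.982555
  S ⇒ negate
  Longitude: split at 3 digits → 128° and 38.5306′; 128 + 38.5306/60 = 128.642177
  E → positive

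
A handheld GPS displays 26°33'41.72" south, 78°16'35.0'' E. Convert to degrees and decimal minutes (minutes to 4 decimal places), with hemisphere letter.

Latitude: 33 + 41.72/60 = 33.695333′
Longitude: seconds/60 = 0.58333; minutes = 16 + 0.58333 = 16.583333

26° 33.6953′ S, 78° 16.5833′ E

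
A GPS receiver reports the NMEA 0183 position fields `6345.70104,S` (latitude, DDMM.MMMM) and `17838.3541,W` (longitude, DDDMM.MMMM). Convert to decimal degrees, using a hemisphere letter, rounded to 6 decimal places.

Lat: degrees = first 2 digits = 63, minutes = 45.70104; 63 + 45.70104/60 = 63.7616840
λ: split at 3 digits → 178° and 38.3541′; 178 + 38.3541/60 = 178.6392350

63.761684° S, 178.639235° W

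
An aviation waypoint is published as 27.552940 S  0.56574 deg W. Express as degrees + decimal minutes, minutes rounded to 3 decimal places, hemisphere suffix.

27° 33.176′ S, 0° 33.944′ W

Lat: 27° + 0.552940 × 60 = 27° 33.17640′
λ: minutes = (0.565740 − 0) × 60 = 33.94440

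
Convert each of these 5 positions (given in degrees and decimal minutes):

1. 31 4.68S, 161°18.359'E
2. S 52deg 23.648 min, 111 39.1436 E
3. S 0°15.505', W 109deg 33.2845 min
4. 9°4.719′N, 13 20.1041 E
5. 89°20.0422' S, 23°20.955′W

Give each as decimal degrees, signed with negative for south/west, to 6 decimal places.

Point 1:
  φ: 31 + 4.68/60 = 31.0780000
  S ⇒ negate
  λ: 161 + 18.359/60 = 161.3059833
  E ⇒ keep positive
Point 2:
  φ: 52 + 23.648/60 = 52.3941333
  S ⇒ negate
  λ: 111 + 39.1436/60 = 111.6523933
  E ⇒ keep positive
Point 3:
  Lat: 15.505′ = 0.258417°; total 0.2584167
  S → negative
  λ: 33.2845′ = 0.554742°; total 109.5547417
  hemisphere W, so the sign is −
Point 4:
  Lat: 4.719′ = 0.078650°; total 9.0786500
  N → positive
  λ: 13 + 20.1041/60 = 13.3350683
  E ⇒ keep positive
Point 5:
  Latitude: 20.0422′ = 0.334037°; total 89.3340367
  S → negative
  λ: 23 + 20.955/60 = 23.3492500
  W ⇒ negate

1. -31.078000, 161.305983
2. -52.394133, 111.652393
3. -0.258417, -109.554742
4. 9.078650, 13.335068
5. -89.334037, -23.349250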